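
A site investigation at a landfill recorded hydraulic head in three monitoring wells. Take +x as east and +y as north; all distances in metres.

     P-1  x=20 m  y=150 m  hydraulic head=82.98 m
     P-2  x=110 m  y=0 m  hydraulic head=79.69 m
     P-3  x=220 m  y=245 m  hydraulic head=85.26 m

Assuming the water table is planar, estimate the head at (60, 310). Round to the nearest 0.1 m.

Differences from P-1: to P-2 (Δx, Δy, Δh) = (90, -150, -3.29); to P-3 = (200, 95, +2.28).
Solve a·Δx + b·Δy = Δh: det = 90·95 − 200·(-150) = 38550.
∂h/∂x = [(-3.29)·95 − (+2.28)·(-150)] / 38550 = +0.0007639
∂h/∂y = [90·(+2.28) − 200·(-3.29)] / 38550 = +0.02239
h(60, 310) = 82.98 + (+0.0007639)·(40) + (+0.02239)·(160) = 82.98 +0.031 +3.583 = 86.593 m.

86.6 m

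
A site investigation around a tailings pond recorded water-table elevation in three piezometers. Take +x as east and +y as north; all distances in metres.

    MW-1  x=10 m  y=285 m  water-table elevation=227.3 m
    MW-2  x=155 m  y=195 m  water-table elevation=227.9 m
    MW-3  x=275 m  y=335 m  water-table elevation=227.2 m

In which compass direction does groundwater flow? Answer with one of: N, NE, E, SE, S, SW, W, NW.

N

Differences from MW-1: to MW-2 (Δx, Δy, Δh) = (145, -90, +0.6); to MW-3 = (265, 50, -0.1).
Solve a·Δx + b·Δy = Δh: det = 145·50 − 265·(-90) = 31100.
∂h/∂x = [(+0.6)·50 − (-0.1)·(-90)] / 31100 = +0.0006752
∂h/∂y = [145·(-0.1) − 265·(+0.6)] / 31100 = -0.005579
Flow = −∇h = (-0.0006752 east, +0.005579 north), which points north.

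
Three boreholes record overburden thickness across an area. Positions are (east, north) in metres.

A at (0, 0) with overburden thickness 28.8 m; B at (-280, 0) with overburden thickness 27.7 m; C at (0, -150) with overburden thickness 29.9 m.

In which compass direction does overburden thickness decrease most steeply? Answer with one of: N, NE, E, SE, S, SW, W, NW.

NW

∂d/∂x = (27.7 − 28.8) / (-280 − 0) = +0.003929
∂d/∂y = (29.9 − 28.8) / (-150 − 0) = -0.007333
Steepest decrease is along −∇f = (-0.003929 E, +0.007333 N) → northwest.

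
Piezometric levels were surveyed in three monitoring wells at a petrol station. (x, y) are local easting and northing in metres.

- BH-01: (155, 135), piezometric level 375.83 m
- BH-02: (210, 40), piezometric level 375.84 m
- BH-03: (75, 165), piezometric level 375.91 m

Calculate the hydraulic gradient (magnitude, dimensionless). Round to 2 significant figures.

0.0016

With h = a·x + b·y + c and BH-01 as origin, the differences give:
  55·a + (-95)·b = +0.01
  (-80)·a + 30·b = +0.08
Eliminate b (×30 and ×(-95), subtract): -5950·a = 7.900 → a = ∂h/∂x = -0.001328
Back-substitute: b = ∂h/∂y = -0.0008739.
|∇h| = √(-0.001328² + -0.0008739²) = 0.00159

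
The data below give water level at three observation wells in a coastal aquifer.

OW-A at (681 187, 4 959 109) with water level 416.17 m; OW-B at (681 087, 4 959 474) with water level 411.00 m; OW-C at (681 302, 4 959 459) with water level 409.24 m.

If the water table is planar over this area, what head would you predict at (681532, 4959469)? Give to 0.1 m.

Three-point gradient (reference OW-A): Δ to OW-B = (-100, 365, -5.17), Δ to OW-C = (115, 350, -6.93).
∂h/∂x = -0.009353, ∂h/∂y = -0.01673 (det = -76975).
h(681532, 4959469) = 416.17 + (-0.009353)·(345) + (-0.01673)·(360) = 416.17 -3.227 -6.022 = 406.922 m.

406.9 m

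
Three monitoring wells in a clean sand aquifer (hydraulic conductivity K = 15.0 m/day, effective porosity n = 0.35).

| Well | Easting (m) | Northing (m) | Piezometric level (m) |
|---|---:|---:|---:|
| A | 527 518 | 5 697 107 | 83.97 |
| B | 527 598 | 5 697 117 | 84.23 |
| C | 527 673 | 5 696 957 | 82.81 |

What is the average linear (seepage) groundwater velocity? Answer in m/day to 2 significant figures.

0.43 m/day

With h = a·x + b·y + c and A as origin, the differences give:
  80·a + 10·b = +0.26
  155·a + (-150)·b = -1.16
Eliminate b (×(-150) and ×10, subtract): -13550·a = -27.400 → a = ∂h/∂x = +0.002022
Back-substitute: b = ∂h/∂y = +0.009823.
|∇h| = √(0.002022² + 0.009823²) = 0.01003
Seepage velocity v = K·i/n = 15.0 × 0.01003 / 0.35 = 0.4299 m/day.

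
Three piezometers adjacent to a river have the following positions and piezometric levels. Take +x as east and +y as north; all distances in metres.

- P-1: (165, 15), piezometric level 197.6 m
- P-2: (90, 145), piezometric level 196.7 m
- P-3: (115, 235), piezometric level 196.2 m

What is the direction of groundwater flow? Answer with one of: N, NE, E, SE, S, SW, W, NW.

N

Differences from P-1: to P-2 (Δx, Δy, Δh) = (-75, 130, -0.9); to P-3 = (-50, 220, -1.4).
Solve a·Δx + b·Δy = Δh: det = (-75)·220 − (-50)·130 = -10000.
∂h/∂x = [(-0.9)·220 − (-1.4)·130] / -10000 = +0.001600
∂h/∂y = [(-75)·(-1.4) − (-50)·(-0.9)] / -10000 = -0.006000
Flow = −∇h = (-0.001600 east, +0.006000 north), which points north.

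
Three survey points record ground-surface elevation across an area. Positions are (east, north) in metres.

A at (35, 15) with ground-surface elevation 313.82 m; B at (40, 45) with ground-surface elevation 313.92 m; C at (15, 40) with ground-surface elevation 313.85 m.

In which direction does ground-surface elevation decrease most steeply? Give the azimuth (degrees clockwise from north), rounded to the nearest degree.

Taking A as reference: B−A = (5, 30, +0.10); C−A = (-20, 25, +0.03).
Determinant of the coordinate differences = 5·25 − (-20)·30 = 725.
∂z/∂x = [(+0.10)·25 − (+0.03)·30] / 725 = +0.002207
∂z/∂y = [5·(+0.03) − (-20)·(+0.10)] / 725 = +0.002966
Steepest decrease is along −∇f: components (-0.002207 E, -0.002966 N).
Azimuth = atan2(-0.002207, -0.002966) = 216.7° ≈ 217°.

217°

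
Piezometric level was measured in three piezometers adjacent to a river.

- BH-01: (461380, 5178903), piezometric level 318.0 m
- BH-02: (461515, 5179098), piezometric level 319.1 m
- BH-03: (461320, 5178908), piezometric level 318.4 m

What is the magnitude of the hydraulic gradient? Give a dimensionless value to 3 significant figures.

Taking BH-01 as reference: BH-02−BH-01 = (135, 195, +1.1); BH-03−BH-01 = (-60, 5, +0.4).
Solve a·Δx + b·Δy = Δh: det = 135·5 − (-60)·195 = 12375.
∂h/∂x = [(+1.1)·5 − (+0.4)·195] / 12375 = -0.005859
∂h/∂y = [135·(+0.4) − (-60)·(+1.1)] / 12375 = +0.009697
|∇h| = √(-0.005859² + 0.009697²) = 0.01133

0.0113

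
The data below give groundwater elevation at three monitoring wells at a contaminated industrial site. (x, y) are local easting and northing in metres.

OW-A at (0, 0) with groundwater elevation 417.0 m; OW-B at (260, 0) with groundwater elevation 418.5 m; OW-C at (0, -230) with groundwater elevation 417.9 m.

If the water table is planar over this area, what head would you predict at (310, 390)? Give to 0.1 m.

417.3 m

∂h/∂x = (418.5 − 417.0) / (260 − 0) = +0.005769
∂h/∂y = (417.9 − 417.0) / (-230 − 0) = -0.003913
h(310, 390) = 417.0 + (+0.005769)·(310) + (-0.003913)·(390) = 417.0 +1.788 -1.526 = 417.262 m.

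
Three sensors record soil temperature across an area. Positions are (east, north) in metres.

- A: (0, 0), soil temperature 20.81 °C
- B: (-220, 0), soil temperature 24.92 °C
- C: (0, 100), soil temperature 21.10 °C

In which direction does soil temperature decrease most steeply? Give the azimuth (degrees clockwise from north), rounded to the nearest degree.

099°

∂T/∂x = (24.92 − 20.81) / (-220 − 0) = -0.01868
∂T/∂y = (21.10 − 20.81) / (100 − 0) = +0.002900
Steepest decrease is along −∇f: components (+0.01868 E, -0.002900 N).
Azimuth = atan2(+0.01868, -0.002900) = 98.8° ≈ 099°.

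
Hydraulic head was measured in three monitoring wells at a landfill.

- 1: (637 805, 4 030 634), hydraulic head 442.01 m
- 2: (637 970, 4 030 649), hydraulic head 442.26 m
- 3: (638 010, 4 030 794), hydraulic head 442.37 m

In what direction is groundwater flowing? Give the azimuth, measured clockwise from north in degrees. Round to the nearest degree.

Differences from 1: to 2 (Δx, Δy, Δh) = (165, 15, +0.25); to 3 = (205, 160, +0.36).
Solve a·Δx + b·Δy = Δh: det = 165·160 − 205·15 = 23325.
∂h/∂x = [(+0.25)·160 − (+0.36)·15] / 23325 = +0.001483
∂h/∂y = [165·(+0.36) − 205·(+0.25)] / 23325 = +0.0003494
Flow direction (−∇h) has components (-0.001483 E, -0.0003494 N).
Azimuth = atan2(E, N) = atan2(-0.001483, -0.0003494) = 256.7° ≈ 257°.

257°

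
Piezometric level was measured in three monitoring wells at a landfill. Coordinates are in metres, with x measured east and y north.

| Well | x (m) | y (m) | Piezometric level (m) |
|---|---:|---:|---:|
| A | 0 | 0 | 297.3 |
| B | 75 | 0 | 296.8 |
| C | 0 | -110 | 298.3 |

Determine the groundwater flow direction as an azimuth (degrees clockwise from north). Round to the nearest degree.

∂h/∂x = (296.8 − 297.3) / (75 − 0) = -0.006667
∂h/∂y = (298.3 − 297.3) / (-110 − 0) = -0.009091
Flow direction (−∇h) has components (+0.006667 E, +0.009091 N).
Azimuth = atan2(E, N) = atan2(+0.006667, +0.009091) = 36.3° ≈ 036°.

036°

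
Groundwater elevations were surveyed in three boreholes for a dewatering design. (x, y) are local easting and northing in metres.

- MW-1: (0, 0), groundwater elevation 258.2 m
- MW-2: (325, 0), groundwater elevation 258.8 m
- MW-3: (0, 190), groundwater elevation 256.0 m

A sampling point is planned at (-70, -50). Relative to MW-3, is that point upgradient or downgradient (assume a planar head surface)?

∂h/∂x = (258.8 − 258.2) / (325 − 0) = +0.001846
∂h/∂y = (256.0 − 258.2) / (190 − 0) = -0.01158
Head at (-70, -50) = 258.2 + (+0.001846)·(-70) + (-0.01158)·(-50) = 258.65 m.
That is higher than the 256.0 m at MW-3, so the point is upgradient.

upgradient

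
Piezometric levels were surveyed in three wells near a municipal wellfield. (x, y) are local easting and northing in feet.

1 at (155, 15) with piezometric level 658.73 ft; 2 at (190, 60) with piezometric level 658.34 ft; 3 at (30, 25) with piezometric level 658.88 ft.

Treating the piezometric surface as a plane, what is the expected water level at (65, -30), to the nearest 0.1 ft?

Differences from 1: to 2 (Δx, Δy, Δh) = (35, 45, -0.39); to 3 = (-125, 10, +0.15).
Determinant of the coordinate differences = 35·10 − (-125)·45 = 5975.
∂h/∂x = [(-0.39)·10 − (+0.15)·45] / 5975 = -0.001782
∂h/∂y = [35·(+0.15) − (-125)·(-0.39)] / 5975 = -0.007280
h(65, -30) = 658.73 + (-0.001782)·(-90) + (-0.007280)·(-45) = 658.73 +0.160 +0.328 = 659.218 ft.

659.2 ft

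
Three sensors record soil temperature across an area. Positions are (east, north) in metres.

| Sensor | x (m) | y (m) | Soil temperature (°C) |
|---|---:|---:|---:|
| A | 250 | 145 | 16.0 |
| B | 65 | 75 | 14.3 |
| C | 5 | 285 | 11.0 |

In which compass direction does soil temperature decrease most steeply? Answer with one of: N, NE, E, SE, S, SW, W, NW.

Taking A as reference: B−A = (-185, -70, -1.7); C−A = (-245, 140, -5.0).
Solve a·Δx + b·Δy = ΔT: det = (-185)·140 − (-245)·(-70) = -43050.
∂T/∂x = [(-1.7)·140 − (-5.0)·(-70)] / -43050 = +0.01366
∂T/∂y = [(-185)·(-5.0) − (-245)·(-1.7)] / -43050 = -0.01181
Steepest decrease is along −∇f = (-0.01366 E, +0.01181 N) → northwest.

NW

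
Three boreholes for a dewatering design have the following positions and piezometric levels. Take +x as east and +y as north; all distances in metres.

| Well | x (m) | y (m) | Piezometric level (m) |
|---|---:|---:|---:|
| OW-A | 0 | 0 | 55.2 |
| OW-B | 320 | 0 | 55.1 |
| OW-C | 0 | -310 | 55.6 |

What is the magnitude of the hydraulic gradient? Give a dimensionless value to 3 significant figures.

0.00133

∂h/∂x = (55.1 − 55.2) / (320 − 0) = -0.0003125
∂h/∂y = (55.6 − 55.2) / (-310 − 0) = -0.001290
|∇h| = √(-0.0003125² + -0.001290²) = 0.001327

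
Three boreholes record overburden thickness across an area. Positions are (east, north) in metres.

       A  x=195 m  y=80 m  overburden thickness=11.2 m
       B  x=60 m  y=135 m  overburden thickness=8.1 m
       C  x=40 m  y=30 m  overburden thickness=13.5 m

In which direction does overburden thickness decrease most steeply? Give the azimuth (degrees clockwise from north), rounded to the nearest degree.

Taking A as reference: B−A = (-135, 55, -3.1); C−A = (-155, -50, +2.3).
Determinant of the coordinate differences = (-135)·(-50) − (-155)·55 = 15275.
∂d/∂x = [(-3.1)·(-50) − (+2.3)·55] / 15275 = +0.001866
∂d/∂y = [(-135)·(+2.3) − (-155)·(-3.1)] / 15275 = -0.05178
Steepest decrease is along −∇f: components (-0.001866 E, +0.05178 N).
Azimuth = atan2(-0.001866, +0.05178) = 357.9° ≈ 358°.

358°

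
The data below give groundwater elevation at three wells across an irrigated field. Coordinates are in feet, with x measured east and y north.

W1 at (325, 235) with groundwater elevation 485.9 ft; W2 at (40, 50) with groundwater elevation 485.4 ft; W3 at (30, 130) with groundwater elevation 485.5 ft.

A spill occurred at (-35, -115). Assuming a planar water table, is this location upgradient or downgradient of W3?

Differences from W1: to W2 (Δx, Δy, Δh) = (-285, -185, -0.5); to W3 = (-295, -105, -0.4).
Solve a·Δx + b·Δy = Δh: det = (-285)·(-105) − (-295)·(-185) = -24650.
∂h/∂x = [(-0.5)·(-105) − (-0.4)·(-185)] / -24650 = +0.0008722
∂h/∂y = [(-285)·(-0.4) − (-295)·(-0.5)] / -24650 = +0.001359
Head at (-35, -115) = 485.9 + (+0.0008722)·(-360) + (+0.001359)·(-350) = 485.11 ft.
That is lower than the 485.5 ft at W3, so the point is downgradient.

downgradient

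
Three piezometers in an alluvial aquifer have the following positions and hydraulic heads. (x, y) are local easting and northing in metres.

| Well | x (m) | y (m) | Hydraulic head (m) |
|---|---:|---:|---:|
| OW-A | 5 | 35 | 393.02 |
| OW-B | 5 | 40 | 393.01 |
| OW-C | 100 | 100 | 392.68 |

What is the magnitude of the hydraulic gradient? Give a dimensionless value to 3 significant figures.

With h = a·x + b·y + c and OW-A as origin, the differences give:
  0·a + 5·b = -0.01
  95·a + 65·b = -0.34
Eliminate b (×65 and ×5, subtract): -475·a = 1.050 → a = ∂h/∂x = -0.002211
Back-substitute: b = ∂h/∂y = -0.002000.
|∇h| = √(-0.002211² + -0.002000²) = 0.002981

0.00298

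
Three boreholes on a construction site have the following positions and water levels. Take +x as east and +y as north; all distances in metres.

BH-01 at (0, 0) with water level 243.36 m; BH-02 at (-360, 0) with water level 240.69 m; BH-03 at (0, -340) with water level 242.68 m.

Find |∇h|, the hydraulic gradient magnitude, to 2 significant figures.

∂h/∂x = (240.69 − 243.36) / (-360 − 0) = +0.007417
∂h/∂y = (242.68 − 243.36) / (-340 − 0) = +0.002000
|∇h| = √(0.007417² + 0.002000²) = 0.007682

0.0077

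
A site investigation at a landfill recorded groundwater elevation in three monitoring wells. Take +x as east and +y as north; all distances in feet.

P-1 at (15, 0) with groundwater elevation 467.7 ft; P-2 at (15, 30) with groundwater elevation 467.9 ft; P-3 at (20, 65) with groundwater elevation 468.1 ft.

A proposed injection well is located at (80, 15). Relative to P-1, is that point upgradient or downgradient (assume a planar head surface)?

downgradient

Differences from P-1: to P-2 (Δx, Δy, Δh) = (0, 30, +0.2); to P-3 = (5, 65, +0.4).
Determinant of the coordinate differences = 0·65 − 5·30 = -150.
∂h/∂x = [(+0.2)·65 − (+0.4)·30] / -150 = -0.006667
∂h/∂y = [0·(+0.4) − 5·(+0.2)] / -150 = +0.006667
Head at (80, 15) = 467.7 + (-0.006667)·(65) + (+0.006667)·(15) = 467.37 ft.
That is lower than the 467.7 ft at P-1, so the point is downgradient.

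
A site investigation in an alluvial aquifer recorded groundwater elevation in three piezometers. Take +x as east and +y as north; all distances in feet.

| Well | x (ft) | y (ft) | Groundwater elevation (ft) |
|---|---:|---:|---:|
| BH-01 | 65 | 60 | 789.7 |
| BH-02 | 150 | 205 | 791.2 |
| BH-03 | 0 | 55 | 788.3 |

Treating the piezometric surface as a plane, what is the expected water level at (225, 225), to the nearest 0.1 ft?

792.8 ft

With h = a·x + b·y + c and BH-01 as origin, the differences give:
  85·a + 145·b = +1.5
  (-65)·a + (-5)·b = -1.4
Eliminate b (×(-5) and ×145, subtract): 9000·a = 195.50 → a = ∂h/∂x = +0.02172
Back-substitute: b = ∂h/∂y = -0.002389.
h(225, 225) = 789.7 + (+0.02172)·(160) + (-0.002389)·(165) = 789.7 +3.476 -0.394 = 792.781 ft.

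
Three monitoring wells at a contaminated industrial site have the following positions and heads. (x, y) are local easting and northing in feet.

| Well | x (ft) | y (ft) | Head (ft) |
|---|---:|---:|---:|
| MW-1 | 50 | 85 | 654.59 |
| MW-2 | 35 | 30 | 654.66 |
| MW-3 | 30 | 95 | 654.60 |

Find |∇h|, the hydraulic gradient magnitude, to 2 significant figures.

Taking MW-1 as reference: MW-2−MW-1 = (-15, -55, +0.07); MW-3−MW-1 = (-20, 10, +0.01).
Determinant of the coordinate differences = (-15)·10 − (-20)·(-55) = -1250.
∂h/∂x = [(+0.07)·10 − (+0.01)·(-55)] / -1250 = -0.0010000
∂h/∂y = [(-15)·(+0.01) − (-20)·(+0.07)] / -1250 = -0.0010000
|∇h| = √(-0.0010000² + -0.0010000²) = 0.001414

0.0014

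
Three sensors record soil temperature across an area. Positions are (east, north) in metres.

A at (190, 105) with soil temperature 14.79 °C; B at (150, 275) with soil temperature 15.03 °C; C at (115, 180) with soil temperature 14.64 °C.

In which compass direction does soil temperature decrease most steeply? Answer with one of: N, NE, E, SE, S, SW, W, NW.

Three-point gradient (reference A): Δ to B = (-40, 170, +0.24), Δ to C = (-75, 75, -0.15).
∂T/∂x = +0.004462, ∂T/∂y = +0.002462 (det = 9750).
Steepest decrease is along −∇f = (-0.004462 E, -0.002462 N) → southwest.

SW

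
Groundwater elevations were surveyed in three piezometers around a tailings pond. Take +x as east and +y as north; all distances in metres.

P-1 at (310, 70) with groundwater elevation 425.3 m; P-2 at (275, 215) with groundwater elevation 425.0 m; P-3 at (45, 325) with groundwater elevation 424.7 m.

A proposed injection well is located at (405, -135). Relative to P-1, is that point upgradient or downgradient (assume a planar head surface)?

With h = a·x + b·y + c and P-1 as origin, the differences give:
  (-35)·a + 145·b = -0.3
  (-265)·a + 255·b = -0.6
Eliminate b (×255 and ×145, subtract): 29500·a = 10.50 → a = ∂h/∂x = +0.0003559
Back-substitute: b = ∂h/∂y = -0.001983.
Head at (405, -135) = 425.3 + (+0.0003559)·(95) + (-0.001983)·(-205) = 425.74 m.
That is higher than the 425.3 m at P-1, so the point is upgradient.

upgradient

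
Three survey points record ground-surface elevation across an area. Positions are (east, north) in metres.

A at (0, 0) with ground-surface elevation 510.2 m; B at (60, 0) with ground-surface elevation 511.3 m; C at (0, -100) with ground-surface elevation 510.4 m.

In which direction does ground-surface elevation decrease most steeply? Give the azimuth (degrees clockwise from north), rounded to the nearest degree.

∂z/∂x = (511.3 − 510.2) / (60 − 0) = +0.01833
∂z/∂y = (510.4 − 510.2) / (-100 − 0) = -0.002000
Steepest decrease is along −∇f: components (-0.01833 E, +0.002000 N).
Azimuth = atan2(-0.01833, +0.002000) = 276.2° ≈ 276°.

276°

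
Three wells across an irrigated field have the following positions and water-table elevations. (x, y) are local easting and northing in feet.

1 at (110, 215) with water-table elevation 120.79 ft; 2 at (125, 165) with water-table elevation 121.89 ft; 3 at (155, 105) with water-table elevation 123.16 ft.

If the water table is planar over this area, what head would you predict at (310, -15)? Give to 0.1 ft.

Taking 1 as reference: 2−1 = (15, -50, +1.10); 3−1 = (45, -110, +2.37).
Solve a·Δx + b·Δy = Δh: det = 15·(-110) − 45·(-50) = 600.
∂h/∂x = [(+1.10)·(-110) − (+2.37)·(-50)] / 600 = -0.004167
∂h/∂y = [15·(+2.37) − 45·(+1.10)] / 600 = -0.02325
h(310, -15) = 120.79 + (-0.004167)·(200) + (-0.02325)·(-230) = 120.79 -0.833 +5.347 = 125.304 ft.

125.3 ft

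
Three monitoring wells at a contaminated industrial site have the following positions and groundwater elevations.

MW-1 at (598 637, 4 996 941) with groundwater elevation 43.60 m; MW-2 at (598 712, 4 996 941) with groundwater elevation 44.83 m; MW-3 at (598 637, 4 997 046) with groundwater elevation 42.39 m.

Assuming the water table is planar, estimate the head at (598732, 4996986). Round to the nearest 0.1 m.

∂h/∂x = (44.83 − 43.60) / (598712 − 598637) = +0.01640
∂h/∂y = (42.39 − 43.60) / (4997046 − 4996941) = -0.01152
h(598732, 4996986) = 43.60 + (+0.01640)·(95) + (-0.01152)·(45) = 43.60 +1.558 -0.519 = 44.639 m.

44.6 m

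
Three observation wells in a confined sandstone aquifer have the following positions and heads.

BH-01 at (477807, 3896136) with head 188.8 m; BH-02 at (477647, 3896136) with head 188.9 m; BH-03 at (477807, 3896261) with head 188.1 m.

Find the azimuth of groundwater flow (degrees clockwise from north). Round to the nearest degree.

∂h/∂x = (188.9 − 188.8) / (477647 − 477807) = -0.0006250
∂h/∂y = (188.1 − 188.8) / (3896261 − 3896136) = -0.005600
Flow direction (−∇h) has components (+0.0006250 E, +0.005600 N).
Azimuth = atan2(E, N) = atan2(+0.0006250, +0.005600) = 6.4° ≈ 006°.

006°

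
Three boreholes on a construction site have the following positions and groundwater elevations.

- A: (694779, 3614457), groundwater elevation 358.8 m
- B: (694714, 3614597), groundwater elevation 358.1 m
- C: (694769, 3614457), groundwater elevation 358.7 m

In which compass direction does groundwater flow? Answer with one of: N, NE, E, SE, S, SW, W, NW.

W

With h = a·x + b·y + c and A as origin, the differences give:
  (-65)·a + 140·b = -0.7
  (-10)·a + 0·b = -0.1
Eliminate b (×0 and ×140, subtract): 1400·a = 14.00 → a = ∂h/∂x = +0.01000
Back-substitute: b = ∂h/∂y = -0.0003571.
Flow = −∇h = (-0.01000 east, +0.0003571 north), which points west.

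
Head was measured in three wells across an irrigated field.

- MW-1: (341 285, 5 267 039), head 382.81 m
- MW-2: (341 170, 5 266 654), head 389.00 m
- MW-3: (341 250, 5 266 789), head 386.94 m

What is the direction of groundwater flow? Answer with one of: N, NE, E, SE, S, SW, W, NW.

N

With h = a·x + b·y + c and MW-1 as origin, the differences give:
  (-115)·a + (-385)·b = +6.19
  (-35)·a + (-250)·b = +4.13
Eliminate b (×(-250) and ×(-385), subtract): 15275·a = 42.550 → a = ∂h/∂x = +0.002786
Back-substitute: b = ∂h/∂y = -0.01691.
Flow = −∇h = (-0.002786 east, +0.01691 north), which points north.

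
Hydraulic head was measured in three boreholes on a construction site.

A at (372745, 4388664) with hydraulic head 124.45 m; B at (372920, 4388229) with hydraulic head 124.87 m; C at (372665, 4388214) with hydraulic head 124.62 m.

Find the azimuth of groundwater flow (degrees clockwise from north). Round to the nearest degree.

Taking A as reference: B−A = (175, -435, +0.42); C−A = (-80, -450, +0.17).
Determinant of the coordinate differences = 175·(-450) − (-80)·(-435) = -113550.
∂h/∂x = [(+0.42)·(-450) − (+0.17)·(-435)] / -113550 = +0.001013
∂h/∂y = [175·(+0.17) − (-80)·(+0.42)] / -113550 = -0.0005579
Flow direction (−∇h) has components (-0.001013 E, +0.0005579 N).
Azimuth = atan2(E, N) = atan2(-0.001013, +0.0005579) = 298.8° ≈ 299°.

299°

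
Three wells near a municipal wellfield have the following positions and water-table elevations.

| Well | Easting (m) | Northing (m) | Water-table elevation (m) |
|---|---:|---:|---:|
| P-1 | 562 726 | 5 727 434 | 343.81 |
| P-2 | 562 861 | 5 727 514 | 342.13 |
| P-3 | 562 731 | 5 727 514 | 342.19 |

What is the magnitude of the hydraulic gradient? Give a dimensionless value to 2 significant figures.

Differences from P-1: to P-2 (Δx, Δy, Δh) = (135, 80, -1.68); to P-3 = (5, 80, -1.62).
Determinant of the coordinate differences = 135·80 − 5·80 = 10400.
∂h/∂x = [(-1.68)·80 − (-1.62)·80] / 10400 = -0.0004615
∂h/∂y = [135·(-1.62) − 5·(-1.68)] / 10400 = -0.02022
|∇h| = √(-0.0004615² + -0.02022²) = 0.02023

0.020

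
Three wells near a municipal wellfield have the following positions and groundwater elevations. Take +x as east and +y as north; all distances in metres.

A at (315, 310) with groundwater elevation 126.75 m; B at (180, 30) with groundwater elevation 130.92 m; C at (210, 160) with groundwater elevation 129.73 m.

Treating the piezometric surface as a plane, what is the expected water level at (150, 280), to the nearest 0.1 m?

130.6 m

Three-point gradient (reference A): Δ to B = (-135, -280, +4.17), Δ to C = (-105, -150, +2.98).
∂h/∂x = -0.02283, ∂h/∂y = -0.003885 (det = -9150).
h(150, 280) = 126.75 + (-0.02283)·(-165) + (-0.003885)·(-30) = 126.75 +3.767 +0.117 = 130.634 m.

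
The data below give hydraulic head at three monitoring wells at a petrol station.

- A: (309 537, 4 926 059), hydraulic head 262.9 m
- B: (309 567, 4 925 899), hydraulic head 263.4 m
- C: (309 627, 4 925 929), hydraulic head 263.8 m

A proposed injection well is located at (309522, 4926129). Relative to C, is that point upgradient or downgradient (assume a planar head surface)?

downgradient

With h = a·x + b·y + c and A as origin, the differences give:
  30·a + (-160)·b = +0.5
  90·a + (-130)·b = +0.9
Eliminate b (×(-130) and ×(-160), subtract): 10500·a = 79.00 → a = ∂h/∂x = +0.007524
Back-substitute: b = ∂h/∂y = -0.001714.
Head at (309522, 4926129) = 262.9 + (+0.007524)·(-15) + (-0.001714)·(70) = 262.67 m.
That is lower than the 263.8 m at C, so the point is downgradient.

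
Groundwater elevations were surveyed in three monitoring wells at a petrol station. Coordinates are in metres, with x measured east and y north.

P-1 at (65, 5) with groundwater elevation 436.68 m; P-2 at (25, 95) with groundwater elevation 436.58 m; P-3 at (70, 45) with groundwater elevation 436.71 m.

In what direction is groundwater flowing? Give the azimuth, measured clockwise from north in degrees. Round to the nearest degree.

Differences from P-1: to P-2 (Δx, Δy, Δh) = (-40, 90, -0.10); to P-3 = (5, 40, +0.03).
Determinant of the coordinate differences = (-40)·40 − 5·90 = -2050.
∂h/∂x = [(-0.10)·40 − (+0.03)·90] / -2050 = +0.003268
∂h/∂y = [(-40)·(+0.03) − 5·(-0.10)] / -2050 = +0.0003415
Flow direction (−∇h) has components (-0.003268 E, -0.0003415 N).
Azimuth = atan2(E, N) = atan2(-0.003268, -0.0003415) = 264.0° ≈ 264°.

264°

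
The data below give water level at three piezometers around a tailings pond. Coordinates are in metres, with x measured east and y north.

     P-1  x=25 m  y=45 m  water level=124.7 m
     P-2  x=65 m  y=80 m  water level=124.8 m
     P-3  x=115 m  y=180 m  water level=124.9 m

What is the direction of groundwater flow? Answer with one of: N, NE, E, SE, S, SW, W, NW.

Taking P-1 as reference: P-2−P-1 = (40, 35, +0.1); P-3−P-1 = (90, 135, +0.2).
Determinant of the coordinate differences = 40·135 − 90·35 = 2250.
∂h/∂x = [(+0.1)·135 − (+0.2)·35] / 2250 = +0.002889
∂h/∂y = [40·(+0.2) − 90·(+0.1)] / 2250 = -0.0004444
Flow = −∇h = (-0.002889 east, +0.0004444 north), which points west.

W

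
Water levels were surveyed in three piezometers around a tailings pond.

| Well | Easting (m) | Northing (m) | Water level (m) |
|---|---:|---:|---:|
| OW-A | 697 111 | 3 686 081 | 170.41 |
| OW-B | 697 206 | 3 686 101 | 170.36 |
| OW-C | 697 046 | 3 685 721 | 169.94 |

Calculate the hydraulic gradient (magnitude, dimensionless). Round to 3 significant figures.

With h = a·x + b·y + c and OW-A as origin, the differences give:
  95·a + 20·b = -0.05
  (-65)·a + (-360)·b = -0.47
Eliminate b (×(-360) and ×20, subtract): -32900·a = 27.400 → a = ∂h/∂x = -0.0008328
Back-substitute: b = ∂h/∂y = +0.001456.
|∇h| = √(-0.0008328² + 0.001456²) = 0.001677

0.00168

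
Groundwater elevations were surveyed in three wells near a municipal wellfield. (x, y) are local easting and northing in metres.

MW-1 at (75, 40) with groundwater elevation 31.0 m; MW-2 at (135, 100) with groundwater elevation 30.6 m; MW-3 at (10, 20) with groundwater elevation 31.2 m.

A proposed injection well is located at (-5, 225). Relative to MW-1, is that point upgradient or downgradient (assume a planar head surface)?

downgradient

With h = a·x + b·y + c and MW-1 as origin, the differences give:
  60·a + 60·b = -0.4
  (-65)·a + (-20)·b = +0.2
Eliminate b (×(-20) and ×60, subtract): 2700·a = -4.00 → a = ∂h/∂x = -0.001481
Back-substitute: b = ∂h/∂y = -0.005185.
Head at (-5, 225) = 31.0 + (-0.001481)·(-80) + (-0.005185)·(185) = 30.16 m.
That is lower than the 31.0 m at MW-1, so the point is downgradient.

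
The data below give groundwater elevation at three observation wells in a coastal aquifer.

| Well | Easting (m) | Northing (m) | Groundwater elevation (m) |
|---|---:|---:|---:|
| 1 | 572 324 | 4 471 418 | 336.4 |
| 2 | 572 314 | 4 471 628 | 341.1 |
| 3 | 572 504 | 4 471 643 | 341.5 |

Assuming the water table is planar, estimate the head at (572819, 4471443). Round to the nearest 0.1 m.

337.1 m

Differences from 1: to 2 (Δx, Δy, Δh) = (-10, 210, +4.7); to 3 = (180, 225, +5.1).
Solve a·Δx + b·Δy = Δh: det = (-10)·225 − 180·210 = -40050.
∂h/∂x = [(+4.7)·225 − (+5.1)·210] / -40050 = +0.0003371
∂h/∂y = [(-10)·(+5.1) − 180·(+4.7)] / -40050 = +0.02240
h(572819, 4471443) = 336.4 + (+0.0003371)·(495) + (+0.02240)·(25) = 336.4 +0.167 +0.560 = 337.127 m.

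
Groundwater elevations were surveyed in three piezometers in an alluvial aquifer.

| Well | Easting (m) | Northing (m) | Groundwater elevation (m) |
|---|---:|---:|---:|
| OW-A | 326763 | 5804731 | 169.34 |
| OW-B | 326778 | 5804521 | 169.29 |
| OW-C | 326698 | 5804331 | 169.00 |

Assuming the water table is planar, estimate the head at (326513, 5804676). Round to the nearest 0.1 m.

168.7 m

Three-point gradient (reference OW-A): Δ to OW-B = (15, -210, -0.05), Δ to OW-C = (-65, -400, -0.34).
∂h/∂x = +0.002616, ∂h/∂y = +0.0004249 (det = -19650).
h(326513, 5804676) = 169.34 + (+0.002616)·(-250) + (+0.0004249)·(-55) = 169.34 -0.654 -0.023 = 168.663 m.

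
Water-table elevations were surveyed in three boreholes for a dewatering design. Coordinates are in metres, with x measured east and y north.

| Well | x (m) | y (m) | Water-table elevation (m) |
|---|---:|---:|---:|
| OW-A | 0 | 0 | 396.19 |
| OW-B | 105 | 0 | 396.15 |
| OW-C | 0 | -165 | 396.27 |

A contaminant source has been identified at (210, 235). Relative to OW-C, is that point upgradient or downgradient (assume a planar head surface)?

downgradient

∂h/∂x = (396.15 − 396.19) / (105 − 0) = -0.0003810
∂h/∂y = (396.27 − 396.19) / (-165 − 0) = -0.0004848
Head at (210, 235) = 396.19 + (-0.0003810)·(210) + (-0.0004848)·(235) = 396.00 m.
That is lower than the 396.27 m at OW-C, so the point is downgradient.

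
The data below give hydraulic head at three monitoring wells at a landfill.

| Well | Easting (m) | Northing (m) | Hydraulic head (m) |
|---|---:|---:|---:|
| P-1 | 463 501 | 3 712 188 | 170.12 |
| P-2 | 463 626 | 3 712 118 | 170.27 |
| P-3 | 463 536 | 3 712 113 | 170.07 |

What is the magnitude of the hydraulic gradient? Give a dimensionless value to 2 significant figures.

0.0027

With h = a·x + b·y + c and P-1 as origin, the differences give:
  125·a + (-70)·b = +0.15
  35·a + (-75)·b = -0.05
Eliminate b (×(-75) and ×(-70), subtract): -6925·a = -14.750 → a = ∂h/∂x = +0.002130
Back-substitute: b = ∂h/∂y = +0.001661.
|∇h| = √(0.002130² + 0.001661²) = 0.002701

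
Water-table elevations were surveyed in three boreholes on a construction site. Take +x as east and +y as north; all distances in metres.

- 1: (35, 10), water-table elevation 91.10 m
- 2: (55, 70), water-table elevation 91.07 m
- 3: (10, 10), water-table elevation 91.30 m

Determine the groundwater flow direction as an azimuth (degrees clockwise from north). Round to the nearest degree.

Differences from 1: to 2 (Δx, Δy, Δh) = (20, 60, -0.03); to 3 = (-25, 0, +0.20).
Solve a·Δx + b·Δy = Δh: det = 20·0 − (-25)·60 = 1500.
∂h/∂x = [(-0.03)·0 − (+0.20)·60] / 1500 = -0.008000
∂h/∂y = [20·(+0.20) − (-25)·(-0.03)] / 1500 = +0.002167
Flow direction (−∇h) has components (+0.008000 E, -0.002167 N).
Azimuth = atan2(E, N) = atan2(+0.008000, -0.002167) = 105.2° ≈ 105°.

105°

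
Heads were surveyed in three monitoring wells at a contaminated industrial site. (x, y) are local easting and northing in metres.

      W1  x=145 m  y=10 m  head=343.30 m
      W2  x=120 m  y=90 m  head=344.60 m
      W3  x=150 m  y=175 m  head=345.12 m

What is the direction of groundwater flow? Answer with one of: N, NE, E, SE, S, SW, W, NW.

SE

With h = a·x + b·y + c and W1 as origin, the differences give:
  (-25)·a + 80·b = +1.30
  5·a + 165·b = +1.82
Eliminate b (×165 and ×80, subtract): -4525·a = 68.900 → a = ∂h/∂x = -0.01523
Back-substitute: b = ∂h/∂y = +0.01149.
Flow = −∇h = (+0.01523 east, -0.01149 north), which points southeast.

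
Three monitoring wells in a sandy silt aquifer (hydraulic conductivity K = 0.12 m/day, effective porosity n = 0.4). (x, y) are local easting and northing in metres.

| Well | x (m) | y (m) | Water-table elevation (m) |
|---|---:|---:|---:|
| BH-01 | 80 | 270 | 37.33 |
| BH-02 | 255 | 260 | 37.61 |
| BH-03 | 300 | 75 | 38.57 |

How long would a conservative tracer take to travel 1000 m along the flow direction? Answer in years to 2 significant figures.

Differences from BH-01: to BH-02 (Δx, Δy, Δh) = (175, -10, +0.28); to BH-03 = (220, -195, +1.24).
Solve a·Δx + b·Δy = Δh: det = 175·(-195) − 220·(-10) = -31925.
∂h/∂x = [(+0.28)·(-195) − (+1.24)·(-10)] / -31925 = +0.001322
∂h/∂y = [175·(+1.24) − 220·(+0.28)] / -31925 = -0.004868
|∇h| = √(0.001322² + -0.004868²) = 0.005044
Seepage velocity v = K·i/n = 0.12 × 0.005044 / 0.4 = 0.001513 m/day.
t = 1000 / 0.001513 = 6.609e+05 days = 1.81e+03 years.

1800 years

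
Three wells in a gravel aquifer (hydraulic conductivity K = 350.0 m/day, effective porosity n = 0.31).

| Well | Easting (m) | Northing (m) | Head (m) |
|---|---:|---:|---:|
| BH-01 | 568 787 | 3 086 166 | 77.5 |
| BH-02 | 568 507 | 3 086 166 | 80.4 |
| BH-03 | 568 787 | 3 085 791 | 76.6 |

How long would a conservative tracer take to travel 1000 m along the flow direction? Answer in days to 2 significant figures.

∂h/∂x = (80.4 − 77.5) / (568507 − 568787) = -0.01036
∂h/∂y = (76.6 − 77.5) / (3085791 − 3086166) = +0.002400
|∇h| = √(-0.01036² + 0.002400²) = 0.01063
Seepage velocity v = K·i/n = 350.0 × 0.01063 / 0.31 = 12 m/day.
t = 1000 / 12 = 83.33 days.

83 days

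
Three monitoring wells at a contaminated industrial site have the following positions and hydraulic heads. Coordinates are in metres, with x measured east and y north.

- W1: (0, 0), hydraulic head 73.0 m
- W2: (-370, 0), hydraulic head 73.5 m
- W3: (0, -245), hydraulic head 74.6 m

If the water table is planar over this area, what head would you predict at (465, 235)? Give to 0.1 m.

∂h/∂x = (73.5 − 73.0) / (-370 − 0) = -0.001351
∂h/∂y = (74.6 − 73.0) / (-245 − 0) = -0.006531
h(465, 235) = 73.0 + (-0.001351)·(465) + (-0.006531)·(235) = 73.0 -0.628 -1.535 = 70.837 m.

70.8 m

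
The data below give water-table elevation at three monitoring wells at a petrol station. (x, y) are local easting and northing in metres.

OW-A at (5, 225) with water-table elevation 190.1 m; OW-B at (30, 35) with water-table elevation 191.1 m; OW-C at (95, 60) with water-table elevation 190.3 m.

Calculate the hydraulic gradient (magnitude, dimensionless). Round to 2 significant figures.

Differences from OW-A: to OW-B (Δx, Δy, Δh) = (25, -190, +1.0); to OW-C = (90, -165, +0.2).
Determinant of the coordinate differences = 25·(-165) − 90·(-190) = 12975.
∂h/∂x = [(+1.0)·(-165) − (+0.2)·(-190)] / 12975 = -0.009788
∂h/∂y = [25·(+0.2) − 90·(+1.0)] / 12975 = -0.006551
|∇h| = √(-0.009788² + -0.006551²) = 0.01178

0.012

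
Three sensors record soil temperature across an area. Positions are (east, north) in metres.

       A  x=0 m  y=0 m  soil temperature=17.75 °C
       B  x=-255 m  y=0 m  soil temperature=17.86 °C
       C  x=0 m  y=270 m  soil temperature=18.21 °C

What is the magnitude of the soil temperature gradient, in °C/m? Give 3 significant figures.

∂T/∂x = (17.86 − 17.75) / (-255 − 0) = -0.0004314
∂T/∂y = (18.21 − 17.75) / (270 − 0) = +0.001704
|∇f| = √(-0.0004314² + 0.001704²) = 0.001758 °C/m

0.00176 °C/m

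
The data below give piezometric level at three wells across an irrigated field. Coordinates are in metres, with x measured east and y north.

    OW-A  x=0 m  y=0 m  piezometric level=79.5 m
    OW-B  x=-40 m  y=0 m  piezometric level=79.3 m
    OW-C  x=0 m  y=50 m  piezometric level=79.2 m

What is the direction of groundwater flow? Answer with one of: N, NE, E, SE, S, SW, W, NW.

NW

∂h/∂x = (79.3 − 79.5) / (-40 − 0) = +0.005000
∂h/∂y = (79.2 − 79.5) / (50 − 0) = -0.006000
Flow = −∇h = (-0.005000 east, +0.006000 north), which points northwest.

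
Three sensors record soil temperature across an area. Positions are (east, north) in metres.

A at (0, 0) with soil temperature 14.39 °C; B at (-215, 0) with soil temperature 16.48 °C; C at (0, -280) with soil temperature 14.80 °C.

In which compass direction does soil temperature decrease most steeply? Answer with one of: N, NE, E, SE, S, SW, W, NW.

E

∂T/∂x = (16.48 − 14.39) / (-215 − 0) = -0.009721
∂T/∂y = (14.80 − 14.39) / (-280 − 0) = -0.001464
Steepest decrease is along −∇f = (+0.009721 E, +0.001464 N) → east.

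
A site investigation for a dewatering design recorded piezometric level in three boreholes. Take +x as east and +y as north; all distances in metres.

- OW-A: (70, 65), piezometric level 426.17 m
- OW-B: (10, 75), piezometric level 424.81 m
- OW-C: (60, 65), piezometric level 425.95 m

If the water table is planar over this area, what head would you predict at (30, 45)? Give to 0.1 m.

425.4 m

Differences from OW-A: to OW-B (Δx, Δy, Δh) = (-60, 10, -1.36); to OW-C = (-10, 0, -0.22).
Solve a·Δx + b·Δy = Δh: det = (-60)·0 − (-10)·10 = 100.
∂h/∂x = [(-1.36)·0 − (-0.22)·10] / 100 = +0.02200
∂h/∂y = [(-60)·(-0.22) − (-10)·(-1.36)] / 100 = -0.004000
h(30, 45) = 426.17 + (+0.02200)·(-40) + (-0.004000)·(-20) = 426.17 -0.880 +0.080 = 425.370 m.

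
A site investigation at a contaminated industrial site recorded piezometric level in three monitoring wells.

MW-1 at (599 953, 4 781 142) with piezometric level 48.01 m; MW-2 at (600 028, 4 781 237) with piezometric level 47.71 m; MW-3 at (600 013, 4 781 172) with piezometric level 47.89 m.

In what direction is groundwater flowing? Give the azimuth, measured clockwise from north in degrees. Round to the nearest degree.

Differences from MW-1: to MW-2 (Δx, Δy, Δh) = (75, 95, -0.30); to MW-3 = (60, 30, -0.12).
Determinant of the coordinate differences = 75·30 − 60·95 = -3450.
∂h/∂x = [(-0.30)·30 − (-0.12)·95] / -3450 = -0.0006957
∂h/∂y = [75·(-0.12) − 60·(-0.30)] / -3450 = -0.002609
Flow direction (−∇h) has components (+0.0006957 E, +0.002609 N).
Azimuth = atan2(E, N) = atan2(+0.0006957, +0.002609) = 14.9° ≈ 015°.

015°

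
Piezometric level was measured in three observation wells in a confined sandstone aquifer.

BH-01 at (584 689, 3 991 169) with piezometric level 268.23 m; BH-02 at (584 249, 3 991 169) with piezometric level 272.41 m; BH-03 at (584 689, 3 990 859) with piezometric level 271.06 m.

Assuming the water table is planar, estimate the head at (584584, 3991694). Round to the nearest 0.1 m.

264.4 m

∂h/∂x = (272.41 − 268.23) / (584249 − 584689) = -0.009500
∂h/∂y = (271.06 − 268.23) / (3990859 − 3991169) = -0.009129
h(584584, 3991694) = 268.23 + (-0.009500)·(-105) + (-0.009129)·(525) = 268.23 +0.998 -4.793 = 264.435 m.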